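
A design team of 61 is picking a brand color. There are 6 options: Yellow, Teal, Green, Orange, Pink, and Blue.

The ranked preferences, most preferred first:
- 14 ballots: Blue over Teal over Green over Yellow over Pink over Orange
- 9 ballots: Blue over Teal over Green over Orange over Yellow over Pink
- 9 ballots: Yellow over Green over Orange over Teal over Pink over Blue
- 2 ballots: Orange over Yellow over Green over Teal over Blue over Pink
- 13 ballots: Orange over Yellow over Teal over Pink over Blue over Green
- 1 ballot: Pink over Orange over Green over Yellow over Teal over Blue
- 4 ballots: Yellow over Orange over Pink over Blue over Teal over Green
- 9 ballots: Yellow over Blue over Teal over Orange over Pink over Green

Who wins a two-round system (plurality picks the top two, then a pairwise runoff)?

Round 1 first-place votes: Yellow 22, Teal 0, Green 0, Orange 15, Pink 1, Blue 23. Blue and Yellow advance.
Runoff: Blue is ranked above Yellow on 23 ballots, Yellow above Blue on 38.

Yellow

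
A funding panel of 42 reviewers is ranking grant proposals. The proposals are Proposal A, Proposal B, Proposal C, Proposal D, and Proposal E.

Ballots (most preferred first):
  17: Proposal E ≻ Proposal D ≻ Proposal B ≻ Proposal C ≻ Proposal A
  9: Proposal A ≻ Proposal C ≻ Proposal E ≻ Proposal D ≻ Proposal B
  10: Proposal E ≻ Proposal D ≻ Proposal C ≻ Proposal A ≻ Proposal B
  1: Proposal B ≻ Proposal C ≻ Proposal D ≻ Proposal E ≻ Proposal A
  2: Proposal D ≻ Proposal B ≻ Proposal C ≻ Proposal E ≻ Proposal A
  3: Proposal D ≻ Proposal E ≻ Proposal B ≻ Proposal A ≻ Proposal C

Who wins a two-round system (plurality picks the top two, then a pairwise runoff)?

Round 1 first-place votes: Proposal A 9, Proposal B 1, Proposal C 0, Proposal D 5, Proposal E 27. Proposal E and Proposal A advance.
Runoff: Proposal E is ranked above Proposal A on 33 ballots, Proposal A above Proposal E on 9.

Proposal E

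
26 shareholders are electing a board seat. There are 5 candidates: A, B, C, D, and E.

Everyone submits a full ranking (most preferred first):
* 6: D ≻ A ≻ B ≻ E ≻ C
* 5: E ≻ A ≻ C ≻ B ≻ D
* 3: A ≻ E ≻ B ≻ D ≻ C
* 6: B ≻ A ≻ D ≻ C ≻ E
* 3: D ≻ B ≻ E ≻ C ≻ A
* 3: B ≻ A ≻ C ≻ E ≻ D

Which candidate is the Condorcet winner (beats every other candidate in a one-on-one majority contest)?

A

A vs B: 14–12
A vs C: 23–3
A vs D: 17–9
A vs E: 18–8
A beats every other candidate.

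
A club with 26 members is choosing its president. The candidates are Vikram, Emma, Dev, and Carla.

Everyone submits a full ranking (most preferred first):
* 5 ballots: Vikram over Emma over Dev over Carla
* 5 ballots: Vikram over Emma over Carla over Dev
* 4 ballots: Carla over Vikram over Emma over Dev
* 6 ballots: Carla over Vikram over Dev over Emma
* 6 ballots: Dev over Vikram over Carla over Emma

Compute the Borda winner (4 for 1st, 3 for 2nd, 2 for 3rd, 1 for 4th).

Vikram

Vikram: 5×4 + 5×4 + 4×3 + 6×3 + 6×3 = 88
Emma: 5×3 + 5×3 + 4×2 + 6×1 + 6×1 = 50
Dev: 5×2 + 5×1 + 4×1 + 6×2 + 6×4 = 55
Carla: 5×1 + 5×2 + 4×4 + 6×4 + 6×2 = 67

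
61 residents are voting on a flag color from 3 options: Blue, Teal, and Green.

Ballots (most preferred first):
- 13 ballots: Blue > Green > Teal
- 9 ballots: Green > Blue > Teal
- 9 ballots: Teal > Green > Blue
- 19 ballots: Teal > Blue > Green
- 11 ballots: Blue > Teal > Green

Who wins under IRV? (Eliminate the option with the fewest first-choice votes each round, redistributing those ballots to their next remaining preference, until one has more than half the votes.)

Blue

Round 1: Blue 24, Teal 28, Green 9. Green eliminated.
Round 2: Blue 33, Teal 28. Blue has a majority (≥31).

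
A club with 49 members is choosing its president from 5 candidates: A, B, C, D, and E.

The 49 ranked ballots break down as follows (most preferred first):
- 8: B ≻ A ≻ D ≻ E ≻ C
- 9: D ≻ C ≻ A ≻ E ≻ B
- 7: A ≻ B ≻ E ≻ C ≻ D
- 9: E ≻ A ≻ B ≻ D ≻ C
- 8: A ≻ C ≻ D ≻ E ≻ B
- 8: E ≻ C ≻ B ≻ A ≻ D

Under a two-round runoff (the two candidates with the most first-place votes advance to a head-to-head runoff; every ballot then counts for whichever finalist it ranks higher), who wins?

A

Round 1 first-place votes: A 15, B 8, C 0, D 9, E 17. E and A advance.
Runoff: E is ranked above A on 17 ballots, A above E on 32.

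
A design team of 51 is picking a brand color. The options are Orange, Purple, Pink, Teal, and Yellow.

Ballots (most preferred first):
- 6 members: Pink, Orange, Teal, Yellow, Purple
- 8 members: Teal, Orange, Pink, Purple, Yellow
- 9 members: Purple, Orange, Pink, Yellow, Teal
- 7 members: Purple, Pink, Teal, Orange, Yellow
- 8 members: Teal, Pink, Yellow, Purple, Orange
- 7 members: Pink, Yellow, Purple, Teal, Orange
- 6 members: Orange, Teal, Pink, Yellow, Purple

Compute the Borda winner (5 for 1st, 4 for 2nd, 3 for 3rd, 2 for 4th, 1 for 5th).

Pink

Orange: 6×4 + 8×4 + 9×4 + 7×2 + 8×1 + 7×1 + 6×5 = 151
Purple: 6×1 + 8×2 + 9×5 + 7×5 + 8×2 + 7×3 + 6×1 = 145
Pink: 6×5 + 8×3 + 9×3 + 7×4 + 8×4 + 7×5 + 6×3 = 194
Teal: 6×3 + 8×5 + 9×1 + 7×3 + 8×5 + 7×2 + 6×4 = 166
Yellow: 6×2 + 8×1 + 9×2 + 7×1 + 8×3 + 7×4 + 6×2 = 109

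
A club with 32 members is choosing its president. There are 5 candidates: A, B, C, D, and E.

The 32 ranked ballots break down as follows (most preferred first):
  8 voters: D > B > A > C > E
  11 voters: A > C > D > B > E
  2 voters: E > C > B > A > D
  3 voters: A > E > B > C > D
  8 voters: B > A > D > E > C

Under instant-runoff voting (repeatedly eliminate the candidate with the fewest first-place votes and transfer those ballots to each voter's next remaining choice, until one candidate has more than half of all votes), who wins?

B

Round 1: A 14, B 8, C 0, D 8, E 2. C eliminated.
Round 2: A 14, B 8, D 8, E 2. E eliminated.
Round 3: A 14, B 10, D 8. D eliminated.
Round 4: A 14, B 18. B has a majority (≥17).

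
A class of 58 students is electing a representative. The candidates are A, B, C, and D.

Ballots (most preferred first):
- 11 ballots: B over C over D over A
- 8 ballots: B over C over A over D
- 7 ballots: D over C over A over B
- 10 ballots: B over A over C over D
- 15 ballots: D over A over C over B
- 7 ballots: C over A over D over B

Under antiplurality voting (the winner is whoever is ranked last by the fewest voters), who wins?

C

Last-place votes: A 11, B 29, C 0, D 18.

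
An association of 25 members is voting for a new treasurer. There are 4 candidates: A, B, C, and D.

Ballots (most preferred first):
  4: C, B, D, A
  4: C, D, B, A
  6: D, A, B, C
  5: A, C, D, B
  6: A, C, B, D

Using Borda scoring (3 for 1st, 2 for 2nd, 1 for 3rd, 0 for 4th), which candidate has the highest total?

A: 4×0 + 4×0 + 6×2 + 5×3 + 6×3 = 45
B: 4×2 + 4×1 + 6×1 + 5×0 + 6×1 = 24
C: 4×3 + 4×3 + 6×0 + 5×2 + 6×2 = 46
D: 4×1 + 4×2 + 6×3 + 5×1 + 6×0 = 35

C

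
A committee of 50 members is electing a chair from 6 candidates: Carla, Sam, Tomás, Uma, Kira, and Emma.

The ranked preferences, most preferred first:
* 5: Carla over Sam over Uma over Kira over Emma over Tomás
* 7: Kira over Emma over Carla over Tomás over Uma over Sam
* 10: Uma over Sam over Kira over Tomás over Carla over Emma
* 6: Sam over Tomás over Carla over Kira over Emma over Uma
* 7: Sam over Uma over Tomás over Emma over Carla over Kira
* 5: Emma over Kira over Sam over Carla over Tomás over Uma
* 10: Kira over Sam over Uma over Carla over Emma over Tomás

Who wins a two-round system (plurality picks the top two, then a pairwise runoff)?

Round 1 first-place votes: Carla 5, Sam 13, Tomás 0, Uma 10, Kira 17, Emma 5. Kira and Sam advance.
Runoff: Kira is ranked above Sam on 22 ballots, Sam above Kira on 28.

Sam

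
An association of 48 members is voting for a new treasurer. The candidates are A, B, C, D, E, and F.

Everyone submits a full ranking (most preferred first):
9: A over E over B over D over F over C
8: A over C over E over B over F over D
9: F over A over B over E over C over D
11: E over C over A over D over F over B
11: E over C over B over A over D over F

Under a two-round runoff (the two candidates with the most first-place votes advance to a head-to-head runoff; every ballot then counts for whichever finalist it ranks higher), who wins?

Round 1 first-place votes: A 17, B 0, C 0, D 0, E 22, F 9. E and A advance.
Runoff: E is ranked above A on 22 ballots, A above E on 26.

A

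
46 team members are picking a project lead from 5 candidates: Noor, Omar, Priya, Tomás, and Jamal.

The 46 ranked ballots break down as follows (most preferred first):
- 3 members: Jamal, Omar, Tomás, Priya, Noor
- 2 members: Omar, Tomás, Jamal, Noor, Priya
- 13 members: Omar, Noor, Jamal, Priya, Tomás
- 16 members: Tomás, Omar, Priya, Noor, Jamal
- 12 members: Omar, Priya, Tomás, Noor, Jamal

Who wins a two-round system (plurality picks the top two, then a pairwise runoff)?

Round 1 first-place votes: Noor 0, Omar 27, Priya 0, Tomás 16, Jamal 3. Omar and Tomás advance.
Runoff: Omar is ranked above Tomás on 30 ballots, Tomás above Omar on 16.

Omar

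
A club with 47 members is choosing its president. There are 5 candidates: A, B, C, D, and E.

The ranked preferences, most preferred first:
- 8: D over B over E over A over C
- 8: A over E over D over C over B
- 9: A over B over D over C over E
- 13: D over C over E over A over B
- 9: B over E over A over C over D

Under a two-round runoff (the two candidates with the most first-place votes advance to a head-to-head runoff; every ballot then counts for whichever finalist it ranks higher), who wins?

Round 1 first-place votes: A 17, B 9, C 0, D 21, E 0. D and A advance.
Runoff: D is ranked above A on 21 ballots, A above D on 26.

A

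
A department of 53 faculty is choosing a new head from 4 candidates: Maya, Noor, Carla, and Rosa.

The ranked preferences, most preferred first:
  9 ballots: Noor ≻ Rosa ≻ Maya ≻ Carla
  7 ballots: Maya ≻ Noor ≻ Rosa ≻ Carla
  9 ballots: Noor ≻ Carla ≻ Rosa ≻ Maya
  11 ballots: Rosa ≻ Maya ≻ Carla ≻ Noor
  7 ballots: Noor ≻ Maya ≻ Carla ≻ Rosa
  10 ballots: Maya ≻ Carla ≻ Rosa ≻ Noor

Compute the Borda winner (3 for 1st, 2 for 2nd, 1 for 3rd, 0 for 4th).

Maya: 9×1 + 7×3 + 9×0 + 11×2 + 7×2 + 10×3 = 96
Noor: 9×3 + 7×2 + 9×3 + 11×0 + 7×3 + 10×0 = 89
Carla: 9×0 + 7×0 + 9×2 + 11×1 + 7×1 + 10×2 = 56
Rosa: 9×2 + 7×1 + 9×1 + 11×3 + 7×0 + 10×1 = 77

Maya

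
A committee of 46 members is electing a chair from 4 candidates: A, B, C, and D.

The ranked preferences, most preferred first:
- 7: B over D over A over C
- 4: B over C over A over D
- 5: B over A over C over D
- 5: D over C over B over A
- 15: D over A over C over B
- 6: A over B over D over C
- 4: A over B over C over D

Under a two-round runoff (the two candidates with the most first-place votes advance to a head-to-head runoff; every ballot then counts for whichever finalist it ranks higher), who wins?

Round 1 first-place votes: A 10, B 16, C 0, D 20. D and B advance.
Runoff: D is ranked above B on 20 ballots, B above D on 26.

B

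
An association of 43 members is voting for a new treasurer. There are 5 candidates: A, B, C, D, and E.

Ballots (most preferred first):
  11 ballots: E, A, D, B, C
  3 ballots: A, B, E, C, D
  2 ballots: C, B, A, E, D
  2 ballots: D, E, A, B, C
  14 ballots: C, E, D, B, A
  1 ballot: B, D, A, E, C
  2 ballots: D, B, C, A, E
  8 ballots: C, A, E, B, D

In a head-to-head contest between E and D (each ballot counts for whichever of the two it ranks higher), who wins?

E is ranked above D on 38 ballots; D above E on 5.

E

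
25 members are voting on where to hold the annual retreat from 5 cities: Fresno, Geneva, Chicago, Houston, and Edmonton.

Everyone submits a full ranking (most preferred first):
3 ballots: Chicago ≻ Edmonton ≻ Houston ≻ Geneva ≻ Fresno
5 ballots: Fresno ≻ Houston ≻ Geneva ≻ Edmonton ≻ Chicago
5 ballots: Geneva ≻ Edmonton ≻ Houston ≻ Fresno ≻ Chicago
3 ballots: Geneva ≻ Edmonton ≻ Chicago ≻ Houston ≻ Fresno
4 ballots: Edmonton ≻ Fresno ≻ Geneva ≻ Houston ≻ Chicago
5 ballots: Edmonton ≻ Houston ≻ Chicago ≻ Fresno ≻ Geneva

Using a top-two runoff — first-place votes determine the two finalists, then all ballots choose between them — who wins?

Round 1 first-place votes: Fresno 5, Geneva 8, Chicago 3, Houston 0, Edmonton 9. Edmonton and Geneva advance.
Runoff: Edmonton is ranked above Geneva on 12 ballots, Geneva above Edmonton on 13.

Geneva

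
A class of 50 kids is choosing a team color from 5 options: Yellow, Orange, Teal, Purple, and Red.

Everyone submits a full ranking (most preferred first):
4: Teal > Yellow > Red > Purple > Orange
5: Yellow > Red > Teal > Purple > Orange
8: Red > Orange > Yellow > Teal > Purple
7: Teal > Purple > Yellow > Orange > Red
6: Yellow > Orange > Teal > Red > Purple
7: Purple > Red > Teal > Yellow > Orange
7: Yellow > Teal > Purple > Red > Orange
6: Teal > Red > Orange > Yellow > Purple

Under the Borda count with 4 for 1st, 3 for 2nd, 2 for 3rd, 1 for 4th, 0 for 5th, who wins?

Teal

Yellow: 4×3 + 5×4 + 8×2 + 7×2 + 6×4 + 7×1 + 7×4 + 6×1 = 127
Orange: 4×0 + 5×0 + 8×3 + 7×1 + 6×3 + 7×0 + 7×0 + 6×2 = 61
Teal: 4×4 + 5×2 + 8×1 + 7×4 + 6×2 + 7×2 + 7×3 + 6×4 = 133
Purple: 4×1 + 5×1 + 8×0 + 7×3 + 6×0 + 7×4 + 7×2 + 6×0 = 72
Red: 4×2 + 5×3 + 8×4 + 7×0 + 6×1 + 7×3 + 7×1 + 6×3 = 107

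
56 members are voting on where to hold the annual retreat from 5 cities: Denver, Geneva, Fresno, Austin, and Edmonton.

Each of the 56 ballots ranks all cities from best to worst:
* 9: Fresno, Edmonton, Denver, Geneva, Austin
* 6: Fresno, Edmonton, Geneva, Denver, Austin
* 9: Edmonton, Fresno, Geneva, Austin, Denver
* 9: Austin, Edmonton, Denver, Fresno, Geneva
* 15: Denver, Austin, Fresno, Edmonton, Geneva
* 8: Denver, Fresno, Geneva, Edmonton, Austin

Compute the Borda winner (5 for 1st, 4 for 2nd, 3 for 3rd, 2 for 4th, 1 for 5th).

Denver: 9×3 + 6×2 + 9×1 + 9×3 + 15×5 + 8×5 = 190
Geneva: 9×2 + 6×3 + 9×3 + 9×1 + 15×1 + 8×3 = 111
Fresno: 9×5 + 6×5 + 9×4 + 9×2 + 15×3 + 8×4 = 206
Austin: 9×1 + 6×1 + 9×2 + 9×5 + 15×4 + 8×1 = 146
Edmonton: 9×4 + 6×4 + 9×5 + 9×4 + 15×2 + 8×2 = 187

Fresno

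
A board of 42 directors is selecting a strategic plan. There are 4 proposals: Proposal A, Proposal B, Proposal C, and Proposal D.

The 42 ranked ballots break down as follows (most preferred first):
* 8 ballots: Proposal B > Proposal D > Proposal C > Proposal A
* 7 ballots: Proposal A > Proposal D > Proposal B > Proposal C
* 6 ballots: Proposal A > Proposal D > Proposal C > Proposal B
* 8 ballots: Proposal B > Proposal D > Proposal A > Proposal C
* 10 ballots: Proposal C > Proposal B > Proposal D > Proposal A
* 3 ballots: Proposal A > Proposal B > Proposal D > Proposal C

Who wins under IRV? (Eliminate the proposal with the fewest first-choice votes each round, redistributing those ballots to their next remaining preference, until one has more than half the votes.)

Proposal B

Round 1: Proposal A 16, Proposal B 16, Proposal C 10, Proposal D 0. Proposal D eliminated.
Round 2: Proposal A 16, Proposal B 16, Proposal C 10. Proposal C eliminated.
Round 3: Proposal A 16, Proposal B 26. Proposal B has a majority (≥22).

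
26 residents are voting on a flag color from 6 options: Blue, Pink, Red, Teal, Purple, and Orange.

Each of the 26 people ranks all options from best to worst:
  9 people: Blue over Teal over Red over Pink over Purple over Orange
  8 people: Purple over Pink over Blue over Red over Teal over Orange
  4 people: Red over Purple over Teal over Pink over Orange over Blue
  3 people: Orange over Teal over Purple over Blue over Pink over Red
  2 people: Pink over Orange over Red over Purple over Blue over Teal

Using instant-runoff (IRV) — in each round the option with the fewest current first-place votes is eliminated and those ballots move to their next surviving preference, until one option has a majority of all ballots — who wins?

Round 1: Blue 9, Pink 2, Red 4, Teal 0, Purple 8, Orange 3. Teal eliminated.
Round 2: Blue 9, Pink 2, Red 4, Purple 8, Orange 3. Pink eliminated.
Round 3: Blue 9, Red 4, Purple 8, Orange 5. Red eliminated.
Round 4: Blue 9, Purple 12, Orange 5. Orange eliminated.
Round 5: Blue 9, Purple 17. Purple has a majority (≥14).

Purple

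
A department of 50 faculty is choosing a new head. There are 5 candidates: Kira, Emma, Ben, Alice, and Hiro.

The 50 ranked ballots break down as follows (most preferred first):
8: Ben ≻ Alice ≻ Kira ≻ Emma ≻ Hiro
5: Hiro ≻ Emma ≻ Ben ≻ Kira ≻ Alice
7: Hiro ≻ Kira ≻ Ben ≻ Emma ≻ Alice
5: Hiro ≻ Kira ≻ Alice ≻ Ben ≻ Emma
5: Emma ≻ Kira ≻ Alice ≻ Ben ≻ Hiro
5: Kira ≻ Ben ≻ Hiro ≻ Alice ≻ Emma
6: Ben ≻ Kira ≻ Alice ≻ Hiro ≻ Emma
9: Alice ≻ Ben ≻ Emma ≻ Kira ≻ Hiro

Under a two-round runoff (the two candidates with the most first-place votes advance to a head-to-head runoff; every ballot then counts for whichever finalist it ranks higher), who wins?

Ben

Round 1 first-place votes: Kira 5, Emma 5, Ben 14, Alice 9, Hiro 17. Hiro and Ben advance.
Runoff: Hiro is ranked above Ben on 17 ballots, Ben above Hiro on 33.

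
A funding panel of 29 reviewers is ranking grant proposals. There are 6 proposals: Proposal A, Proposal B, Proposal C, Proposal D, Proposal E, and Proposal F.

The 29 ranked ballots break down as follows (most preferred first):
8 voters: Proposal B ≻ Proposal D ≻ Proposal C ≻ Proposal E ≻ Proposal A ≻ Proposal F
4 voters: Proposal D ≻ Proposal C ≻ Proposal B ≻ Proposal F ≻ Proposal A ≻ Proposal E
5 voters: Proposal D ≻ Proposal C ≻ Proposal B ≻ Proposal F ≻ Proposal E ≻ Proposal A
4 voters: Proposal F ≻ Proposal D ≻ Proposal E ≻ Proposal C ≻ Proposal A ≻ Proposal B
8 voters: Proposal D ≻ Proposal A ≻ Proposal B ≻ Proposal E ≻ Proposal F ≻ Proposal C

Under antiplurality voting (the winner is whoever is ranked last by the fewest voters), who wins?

Last-place votes: Proposal A 5, Proposal B 4, Proposal C 8, Proposal D 0, Proposal E 4, Proposal F 8.

Proposal D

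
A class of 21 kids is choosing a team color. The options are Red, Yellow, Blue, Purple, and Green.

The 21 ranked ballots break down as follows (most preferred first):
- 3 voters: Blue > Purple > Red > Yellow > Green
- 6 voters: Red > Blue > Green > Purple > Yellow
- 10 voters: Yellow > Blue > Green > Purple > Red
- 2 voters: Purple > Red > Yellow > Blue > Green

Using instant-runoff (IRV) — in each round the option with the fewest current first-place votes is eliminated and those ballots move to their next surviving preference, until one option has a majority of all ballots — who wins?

Red

Round 1: Red 6, Yellow 10, Blue 3, Purple 2, Green 0. Green eliminated.
Round 2: Red 6, Yellow 10, Blue 3, Purple 2. Purple eliminated.
Round 3: Red 8, Yellow 10, Blue 3. Blue eliminated.
Round 4: Red 11, Yellow 10. Red has a majority (≥11).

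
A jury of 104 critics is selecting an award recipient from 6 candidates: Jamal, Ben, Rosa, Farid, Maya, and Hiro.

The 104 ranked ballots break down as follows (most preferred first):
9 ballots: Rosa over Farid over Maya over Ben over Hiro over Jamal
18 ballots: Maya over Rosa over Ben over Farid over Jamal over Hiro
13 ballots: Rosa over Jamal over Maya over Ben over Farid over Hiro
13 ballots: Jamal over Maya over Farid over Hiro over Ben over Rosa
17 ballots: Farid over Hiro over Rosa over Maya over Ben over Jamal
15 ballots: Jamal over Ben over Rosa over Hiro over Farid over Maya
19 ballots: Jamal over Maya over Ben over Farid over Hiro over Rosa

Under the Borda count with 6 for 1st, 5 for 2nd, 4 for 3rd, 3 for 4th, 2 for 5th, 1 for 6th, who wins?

Jamal: 9×1 + 18×2 + 13×5 + 13×6 + 17×1 + 15×6 + 19×6 = 409
Ben: 9×3 + 18×4 + 13×3 + 13×2 + 17×2 + 15×5 + 19×4 = 349
Rosa: 9×6 + 18×5 + 13×6 + 13×1 + 17×4 + 15×4 + 19×1 = 382
Farid: 9×5 + 18×3 + 13×2 + 13×4 + 17×6 + 15×2 + 19×3 = 366
Maya: 9×4 + 18×6 + 13×4 + 13×5 + 17×3 + 15×1 + 19×5 = 422
Hiro: 9×2 + 18×1 + 13×1 + 13×3 + 17×5 + 15×3 + 19×2 = 256

Maya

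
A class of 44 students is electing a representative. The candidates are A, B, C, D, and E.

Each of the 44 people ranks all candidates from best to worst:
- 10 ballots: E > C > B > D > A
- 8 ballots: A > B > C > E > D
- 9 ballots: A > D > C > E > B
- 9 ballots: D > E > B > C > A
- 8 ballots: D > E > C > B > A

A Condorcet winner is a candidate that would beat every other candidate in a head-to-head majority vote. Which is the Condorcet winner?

D vs A: 27–17
D vs B: 26–18
D vs C: 26–18
D vs E: 26–18
D beats every other candidate.

D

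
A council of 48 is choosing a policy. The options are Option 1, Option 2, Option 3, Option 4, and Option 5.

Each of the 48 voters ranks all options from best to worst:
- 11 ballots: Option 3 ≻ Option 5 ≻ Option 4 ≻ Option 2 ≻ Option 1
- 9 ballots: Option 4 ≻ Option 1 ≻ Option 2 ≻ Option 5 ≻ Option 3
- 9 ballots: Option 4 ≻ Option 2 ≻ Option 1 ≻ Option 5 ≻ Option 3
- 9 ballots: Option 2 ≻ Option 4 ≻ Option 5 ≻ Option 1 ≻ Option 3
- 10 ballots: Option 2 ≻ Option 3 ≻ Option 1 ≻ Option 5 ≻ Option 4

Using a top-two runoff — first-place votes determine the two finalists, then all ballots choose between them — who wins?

Round 1 first-place votes: Option 1 0, Option 2 19, Option 3 11, Option 4 18, Option 5 0. Option 2 and Option 4 advance.
Runoff: Option 2 is ranked above Option 4 on 19 ballots, Option 4 above Option 2 on 29.

Option 4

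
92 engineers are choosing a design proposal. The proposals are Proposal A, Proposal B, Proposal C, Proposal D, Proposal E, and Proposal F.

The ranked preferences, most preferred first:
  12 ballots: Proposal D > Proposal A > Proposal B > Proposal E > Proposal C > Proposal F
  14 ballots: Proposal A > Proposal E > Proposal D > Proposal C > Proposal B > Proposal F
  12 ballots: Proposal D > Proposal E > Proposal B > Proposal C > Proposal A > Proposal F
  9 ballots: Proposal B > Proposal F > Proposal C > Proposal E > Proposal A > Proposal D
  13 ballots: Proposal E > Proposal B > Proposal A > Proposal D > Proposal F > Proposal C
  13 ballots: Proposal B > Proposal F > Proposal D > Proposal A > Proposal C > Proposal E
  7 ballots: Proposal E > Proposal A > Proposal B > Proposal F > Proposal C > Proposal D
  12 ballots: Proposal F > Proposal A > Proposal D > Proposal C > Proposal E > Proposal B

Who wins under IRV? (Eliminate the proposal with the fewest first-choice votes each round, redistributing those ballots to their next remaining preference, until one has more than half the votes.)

Round 1: Proposal A 14, Proposal B 22, Proposal C 0, Proposal D 24, Proposal E 20, Proposal F 12. Proposal C eliminated.
Round 2: Proposal A 14, Proposal B 22, Proposal D 24, Proposal E 20, Proposal F 12. Proposal F eliminated.
Round 3: Proposal A 26, Proposal B 22, Proposal D 24, Proposal E 20. Proposal E eliminated.
Round 4: Proposal A 33, Proposal B 35, Proposal D 24. Proposal D eliminated.
Round 5: Proposal A 45, Proposal B 47. Proposal B has a majority (≥47).

Proposal B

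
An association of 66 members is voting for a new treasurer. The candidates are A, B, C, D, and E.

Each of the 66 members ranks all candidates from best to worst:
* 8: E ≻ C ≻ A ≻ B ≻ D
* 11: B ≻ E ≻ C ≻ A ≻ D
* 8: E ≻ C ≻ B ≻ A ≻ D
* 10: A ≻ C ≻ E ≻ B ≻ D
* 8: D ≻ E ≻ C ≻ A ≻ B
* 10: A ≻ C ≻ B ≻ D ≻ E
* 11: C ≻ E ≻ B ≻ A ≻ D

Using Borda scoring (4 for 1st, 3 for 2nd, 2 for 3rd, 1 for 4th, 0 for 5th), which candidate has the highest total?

C

A: 8×2 + 11×1 + 8×1 + 10×4 + 8×1 + 10×4 + 11×1 = 134
B: 8×1 + 11×4 + 8×2 + 10×1 + 8×0 + 10×2 + 11×2 = 120
C: 8×3 + 11×2 + 8×3 + 10×3 + 8×2 + 10×3 + 11×4 = 190
D: 8×0 + 11×0 + 8×0 + 10×0 + 8×4 + 10×1 + 11×0 = 42
E: 8×4 + 11×3 + 8×4 + 10×2 + 8×3 + 10×0 + 11×3 = 174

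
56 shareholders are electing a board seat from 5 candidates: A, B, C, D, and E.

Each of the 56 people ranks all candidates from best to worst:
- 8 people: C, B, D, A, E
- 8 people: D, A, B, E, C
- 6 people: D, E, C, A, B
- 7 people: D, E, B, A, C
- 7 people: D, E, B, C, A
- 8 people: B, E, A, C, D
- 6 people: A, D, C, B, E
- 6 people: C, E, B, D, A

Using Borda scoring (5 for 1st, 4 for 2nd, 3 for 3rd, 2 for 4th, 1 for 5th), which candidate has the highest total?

A: 8×2 + 8×4 + 6×2 + 7×2 + 7×1 + 8×3 + 6×5 + 6×1 = 141
B: 8×4 + 8×3 + 6×1 + 7×3 + 7×3 + 8×5 + 6×2 + 6×3 = 174
C: 8×5 + 8×1 + 6×3 + 7×1 + 7×2 + 8×2 + 6×3 + 6×5 = 151
D: 8×3 + 8×5 + 6×5 + 7×5 + 7×5 + 8×1 + 6×4 + 6×2 = 208
E: 8×1 + 8×2 + 6×4 + 7×4 + 7×4 + 8×4 + 6×1 + 6×4 = 166

D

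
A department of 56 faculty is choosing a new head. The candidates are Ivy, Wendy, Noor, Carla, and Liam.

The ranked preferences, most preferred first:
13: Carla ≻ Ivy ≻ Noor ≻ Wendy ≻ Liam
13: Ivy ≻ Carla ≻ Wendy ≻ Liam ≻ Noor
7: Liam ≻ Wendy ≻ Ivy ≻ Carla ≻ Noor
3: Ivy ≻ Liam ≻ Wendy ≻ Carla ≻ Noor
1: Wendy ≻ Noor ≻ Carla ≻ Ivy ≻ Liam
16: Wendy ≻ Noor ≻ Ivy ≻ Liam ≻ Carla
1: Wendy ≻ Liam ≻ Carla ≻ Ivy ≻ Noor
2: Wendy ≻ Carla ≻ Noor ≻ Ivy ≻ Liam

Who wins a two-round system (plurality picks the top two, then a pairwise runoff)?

Round 1 first-place votes: Ivy 16, Wendy 20, Noor 0, Carla 13, Liam 7. Wendy and Ivy advance.
Runoff: Wendy is ranked above Ivy on 27 ballots, Ivy above Wendy on 29.

Ivy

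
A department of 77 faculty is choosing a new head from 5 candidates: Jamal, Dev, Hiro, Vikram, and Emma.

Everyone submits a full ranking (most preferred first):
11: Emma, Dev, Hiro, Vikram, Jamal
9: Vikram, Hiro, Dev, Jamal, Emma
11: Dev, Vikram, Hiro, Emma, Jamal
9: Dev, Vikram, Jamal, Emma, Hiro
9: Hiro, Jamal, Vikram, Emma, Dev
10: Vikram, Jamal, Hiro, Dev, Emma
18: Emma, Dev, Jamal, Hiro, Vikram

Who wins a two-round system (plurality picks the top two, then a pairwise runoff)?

Dev

Round 1 first-place votes: Jamal 0, Dev 20, Hiro 9, Vikram 19, Emma 29. Emma and Dev advance.
Runoff: Emma is ranked above Dev on 38 ballots, Dev above Emma on 39.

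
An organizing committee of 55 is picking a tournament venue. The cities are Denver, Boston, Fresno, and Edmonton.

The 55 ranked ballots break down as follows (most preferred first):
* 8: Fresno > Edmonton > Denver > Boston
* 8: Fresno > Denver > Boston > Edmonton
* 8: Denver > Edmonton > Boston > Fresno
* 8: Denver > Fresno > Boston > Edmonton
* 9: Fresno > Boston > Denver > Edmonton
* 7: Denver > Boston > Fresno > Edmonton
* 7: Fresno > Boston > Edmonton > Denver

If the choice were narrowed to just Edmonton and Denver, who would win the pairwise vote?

Denver

Edmonton is ranked above Denver on 15 ballots; Denver above Edmonton on 40.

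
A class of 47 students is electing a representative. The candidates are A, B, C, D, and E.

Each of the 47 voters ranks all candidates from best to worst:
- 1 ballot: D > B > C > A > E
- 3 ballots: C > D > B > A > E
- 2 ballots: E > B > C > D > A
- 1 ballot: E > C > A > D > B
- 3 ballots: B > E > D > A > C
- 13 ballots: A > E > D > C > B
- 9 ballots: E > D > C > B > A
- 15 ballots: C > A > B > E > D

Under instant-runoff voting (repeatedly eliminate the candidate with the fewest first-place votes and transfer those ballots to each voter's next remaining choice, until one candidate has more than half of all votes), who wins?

Round 1: A 13, B 3, C 18, D 1, E 12. D eliminated.
Round 2: A 13, B 4, C 18, E 12. B eliminated.
Round 3: A 13, C 19, E 15. A eliminated.
Round 4: C 19, E 28. E has a majority (≥24).

E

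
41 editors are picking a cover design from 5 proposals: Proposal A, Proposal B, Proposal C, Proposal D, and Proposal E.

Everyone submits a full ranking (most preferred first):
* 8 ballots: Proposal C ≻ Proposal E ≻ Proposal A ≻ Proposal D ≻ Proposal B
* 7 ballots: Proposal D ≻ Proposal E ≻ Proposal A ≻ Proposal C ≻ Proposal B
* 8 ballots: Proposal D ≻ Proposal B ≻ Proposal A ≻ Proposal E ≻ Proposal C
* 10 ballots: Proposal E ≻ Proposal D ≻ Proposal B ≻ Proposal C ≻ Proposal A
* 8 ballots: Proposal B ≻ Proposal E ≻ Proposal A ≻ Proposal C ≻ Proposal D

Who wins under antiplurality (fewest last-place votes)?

Last-place votes: Proposal A 10, Proposal B 15, Proposal C 8, Proposal D 8, Proposal E 0.

Proposal E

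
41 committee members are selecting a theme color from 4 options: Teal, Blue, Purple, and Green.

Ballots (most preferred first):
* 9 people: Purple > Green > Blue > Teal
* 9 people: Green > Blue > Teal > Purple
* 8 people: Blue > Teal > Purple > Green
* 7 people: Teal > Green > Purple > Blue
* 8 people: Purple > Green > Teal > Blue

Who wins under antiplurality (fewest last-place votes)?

Last-place votes: Teal 9, Blue 15, Purple 9, Green 8.

Green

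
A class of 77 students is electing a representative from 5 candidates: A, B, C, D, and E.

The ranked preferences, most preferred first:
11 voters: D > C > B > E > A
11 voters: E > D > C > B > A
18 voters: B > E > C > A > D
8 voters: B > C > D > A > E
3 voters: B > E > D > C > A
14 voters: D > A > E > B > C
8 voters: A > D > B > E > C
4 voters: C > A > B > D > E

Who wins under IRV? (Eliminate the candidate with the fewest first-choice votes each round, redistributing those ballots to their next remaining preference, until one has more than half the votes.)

Round 1: A 8, B 29, C 4, D 25, E 11. C eliminated.
Round 2: A 12, B 29, D 25, E 11. E eliminated.
Round 3: A 12, B 29, D 36. A eliminated.
Round 4: B 33, D 44. D has a majority (≥39).

D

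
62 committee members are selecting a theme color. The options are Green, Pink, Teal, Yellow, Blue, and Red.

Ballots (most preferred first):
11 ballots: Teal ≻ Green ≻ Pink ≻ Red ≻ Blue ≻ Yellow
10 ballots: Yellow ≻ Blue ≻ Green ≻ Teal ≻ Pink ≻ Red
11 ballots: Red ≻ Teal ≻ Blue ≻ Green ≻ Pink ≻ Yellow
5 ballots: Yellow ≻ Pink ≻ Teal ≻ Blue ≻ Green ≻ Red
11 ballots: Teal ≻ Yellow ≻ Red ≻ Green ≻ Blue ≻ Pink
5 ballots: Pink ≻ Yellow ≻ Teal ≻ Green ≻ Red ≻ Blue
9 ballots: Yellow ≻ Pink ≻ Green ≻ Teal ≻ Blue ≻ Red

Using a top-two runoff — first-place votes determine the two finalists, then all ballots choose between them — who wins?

Round 1 first-place votes: Green 0, Pink 5, Teal 22, Yellow 24, Blue 0, Red 11. Yellow and Teal advance.
Runoff: Yellow is ranked above Teal on 29 ballots, Teal above Yellow on 33.

Teal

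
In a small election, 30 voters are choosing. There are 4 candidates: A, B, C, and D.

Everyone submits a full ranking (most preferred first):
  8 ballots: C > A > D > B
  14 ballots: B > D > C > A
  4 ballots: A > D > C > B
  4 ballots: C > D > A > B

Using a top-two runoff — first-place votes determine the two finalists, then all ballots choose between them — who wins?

C

Round 1 first-place votes: A 4, B 14, C 12, D 0. B and C advance.
Runoff: B is ranked above C on 14 ballots, C above B on 16.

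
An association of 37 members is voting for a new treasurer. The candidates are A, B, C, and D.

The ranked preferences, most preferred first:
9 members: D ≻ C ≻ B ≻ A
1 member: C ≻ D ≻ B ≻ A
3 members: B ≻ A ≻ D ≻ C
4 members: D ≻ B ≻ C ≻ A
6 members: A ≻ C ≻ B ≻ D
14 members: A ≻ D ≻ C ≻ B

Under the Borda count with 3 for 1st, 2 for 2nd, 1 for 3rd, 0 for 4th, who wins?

A: 9×0 + 1×0 + 3×2 + 4×0 + 6×3 + 14×3 = 66
B: 9×1 + 1×1 + 3×3 + 4×2 + 6×1 + 14×0 = 33
C: 9×2 + 1×3 + 3×0 + 4×1 + 6×2 + 14×1 = 51
D: 9×3 + 1×2 + 3×1 + 4×3 + 6×0 + 14×2 = 72

D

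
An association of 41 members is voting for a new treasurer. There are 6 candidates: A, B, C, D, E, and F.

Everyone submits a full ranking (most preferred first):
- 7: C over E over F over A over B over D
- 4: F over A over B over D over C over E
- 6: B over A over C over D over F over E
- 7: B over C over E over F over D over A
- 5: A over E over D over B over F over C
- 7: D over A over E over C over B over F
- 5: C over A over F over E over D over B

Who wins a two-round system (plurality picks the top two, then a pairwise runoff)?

Round 1 first-place votes: A 5, B 13, C 12, D 7, E 0, F 4. B and C advance.
Runoff: B is ranked above C on 22 ballots, C above B on 19.

B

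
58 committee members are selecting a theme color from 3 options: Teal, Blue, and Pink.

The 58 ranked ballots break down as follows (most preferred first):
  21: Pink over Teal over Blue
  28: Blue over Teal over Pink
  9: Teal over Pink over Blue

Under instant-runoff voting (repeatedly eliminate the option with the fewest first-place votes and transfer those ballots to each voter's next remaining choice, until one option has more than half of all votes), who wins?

Pink

Round 1: Teal 9, Blue 28, Pink 21. Teal eliminated.
Round 2: Blue 28, Pink 30. Pink has a majority (≥30).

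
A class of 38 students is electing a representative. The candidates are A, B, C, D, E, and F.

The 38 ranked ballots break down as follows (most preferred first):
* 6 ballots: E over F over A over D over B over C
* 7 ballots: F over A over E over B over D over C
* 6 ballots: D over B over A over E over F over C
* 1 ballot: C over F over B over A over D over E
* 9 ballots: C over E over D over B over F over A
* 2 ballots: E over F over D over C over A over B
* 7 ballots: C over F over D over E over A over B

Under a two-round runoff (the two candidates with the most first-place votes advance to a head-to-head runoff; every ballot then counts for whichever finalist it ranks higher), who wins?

E

Round 1 first-place votes: A 0, B 0, C 17, D 6, E 8, F 7. C and E advance.
Runoff: C is ranked above E on 17 ballots, E above C on 21.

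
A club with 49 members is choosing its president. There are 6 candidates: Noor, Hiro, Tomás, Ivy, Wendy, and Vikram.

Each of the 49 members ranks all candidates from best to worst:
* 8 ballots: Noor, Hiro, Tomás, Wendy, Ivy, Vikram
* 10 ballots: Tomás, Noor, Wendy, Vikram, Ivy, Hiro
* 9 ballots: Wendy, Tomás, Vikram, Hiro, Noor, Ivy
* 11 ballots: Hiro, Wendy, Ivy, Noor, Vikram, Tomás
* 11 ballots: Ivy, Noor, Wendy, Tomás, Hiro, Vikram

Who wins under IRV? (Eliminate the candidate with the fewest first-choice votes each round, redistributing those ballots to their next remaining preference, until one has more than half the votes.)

Round 1: Noor 8, Hiro 11, Tomás 10, Ivy 11, Wendy 9, Vikram 0. Vikram eliminated.
Round 2: Noor 8, Hiro 11, Tomás 10, Ivy 11, Wendy 9. Noor eliminated.
Round 3: Hiro 19, Tomás 10, Ivy 11, Wendy 9. Wendy eliminated.
Round 4: Hiro 19, Tomás 19, Ivy 11. Ivy eliminated.
Round 5: Hiro 19, Tomás 30. Tomás has a majority (≥25).

Tomás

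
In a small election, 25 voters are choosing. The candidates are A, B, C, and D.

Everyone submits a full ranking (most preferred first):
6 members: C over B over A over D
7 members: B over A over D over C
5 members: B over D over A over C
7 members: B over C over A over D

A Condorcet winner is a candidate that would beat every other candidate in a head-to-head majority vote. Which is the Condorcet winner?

B vs A: 25–0
B vs C: 19–6
B vs D: 25–0
B beats every other candidate.

B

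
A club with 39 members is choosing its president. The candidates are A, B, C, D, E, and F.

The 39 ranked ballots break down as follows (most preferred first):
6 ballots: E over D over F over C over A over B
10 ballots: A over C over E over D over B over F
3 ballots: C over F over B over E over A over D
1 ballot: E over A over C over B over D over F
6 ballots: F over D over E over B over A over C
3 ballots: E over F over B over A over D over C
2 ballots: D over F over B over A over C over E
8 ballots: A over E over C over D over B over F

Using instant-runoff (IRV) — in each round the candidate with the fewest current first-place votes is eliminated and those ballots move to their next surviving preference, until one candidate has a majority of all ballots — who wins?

F

Round 1: A 18, B 0, C 3, D 2, E 10, F 6. B eliminated.
Round 2: A 18, C 3, D 2, E 10, F 6. D eliminated.
Round 3: A 18, C 3, E 10, F 8. C eliminated.
Round 4: A 18, E 10, F 11. E eliminated.
Round 5: A 19, F 20. F has a majority (≥20).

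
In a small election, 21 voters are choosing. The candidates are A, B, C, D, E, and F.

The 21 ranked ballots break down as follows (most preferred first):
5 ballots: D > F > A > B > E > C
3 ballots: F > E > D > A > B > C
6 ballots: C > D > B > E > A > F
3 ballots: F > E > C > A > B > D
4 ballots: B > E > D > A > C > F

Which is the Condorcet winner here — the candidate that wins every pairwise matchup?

D vs A: 18–3
D vs B: 14–7
D vs C: 12–9
D vs E: 11–10
D vs F: 15–6
D beats every other candidate.

D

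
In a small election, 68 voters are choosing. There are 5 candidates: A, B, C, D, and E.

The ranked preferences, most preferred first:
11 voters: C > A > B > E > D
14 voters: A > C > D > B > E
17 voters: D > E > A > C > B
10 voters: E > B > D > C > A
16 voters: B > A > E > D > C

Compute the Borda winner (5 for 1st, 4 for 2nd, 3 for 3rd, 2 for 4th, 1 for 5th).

A

A: 11×4 + 14×5 + 17×3 + 10×1 + 16×4 = 239
B: 11×3 + 14×2 + 17×1 + 10×4 + 16×5 = 198
C: 11×5 + 14×4 + 17×2 + 10×2 + 16×1 = 181
D: 11×1 + 14×3 + 17×5 + 10×3 + 16×2 = 200
E: 11×2 + 14×1 + 17×4 + 10×5 + 16×3 = 202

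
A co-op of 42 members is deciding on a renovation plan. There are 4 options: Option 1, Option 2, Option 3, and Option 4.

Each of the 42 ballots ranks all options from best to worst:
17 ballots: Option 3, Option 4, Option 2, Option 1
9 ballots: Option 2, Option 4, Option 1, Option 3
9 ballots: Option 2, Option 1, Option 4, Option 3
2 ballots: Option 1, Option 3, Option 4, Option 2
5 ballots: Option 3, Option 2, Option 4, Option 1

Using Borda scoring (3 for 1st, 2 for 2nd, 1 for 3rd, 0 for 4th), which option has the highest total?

Option 2

Option 1: 17×0 + 9×1 + 9×2 + 2×3 + 5×0 = 33
Option 2: 17×1 + 9×3 + 9×3 + 2×0 + 5×2 = 81
Option 3: 17×3 + 9×0 + 9×0 + 2×2 + 5×3 = 70
Option 4: 17×2 + 9×2 + 9×1 + 2×1 + 5×1 = 68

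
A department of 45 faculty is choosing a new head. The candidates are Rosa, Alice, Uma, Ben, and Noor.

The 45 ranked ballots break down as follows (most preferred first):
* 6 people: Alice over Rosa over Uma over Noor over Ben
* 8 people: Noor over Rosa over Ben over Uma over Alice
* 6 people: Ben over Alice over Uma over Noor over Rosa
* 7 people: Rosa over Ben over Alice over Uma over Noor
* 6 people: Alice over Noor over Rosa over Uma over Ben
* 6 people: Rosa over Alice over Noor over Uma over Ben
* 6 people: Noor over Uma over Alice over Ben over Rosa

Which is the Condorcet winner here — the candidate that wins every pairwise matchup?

Alice vs Rosa: 24–21
Alice vs Uma: 31–14
Alice vs Ben: 24–21
Alice vs Noor: 31–14
Alice beats every other candidate.

Alice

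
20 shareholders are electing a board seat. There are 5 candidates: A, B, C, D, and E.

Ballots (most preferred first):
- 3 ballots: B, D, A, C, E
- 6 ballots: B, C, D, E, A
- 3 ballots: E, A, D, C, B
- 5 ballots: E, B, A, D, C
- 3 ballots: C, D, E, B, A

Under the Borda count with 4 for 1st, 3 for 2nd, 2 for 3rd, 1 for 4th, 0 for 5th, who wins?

B

A: 3×2 + 6×0 + 3×3 + 5×2 + 3×0 = 25
B: 3×4 + 6×4 + 3×0 + 5×3 + 3×1 = 54
C: 3×1 + 6×3 + 3×1 + 5×0 + 3×4 = 36
D: 3×3 + 6×2 + 3×2 + 5×1 + 3×3 = 41
E: 3×0 + 6×1 + 3×4 + 5×4 + 3×2 = 44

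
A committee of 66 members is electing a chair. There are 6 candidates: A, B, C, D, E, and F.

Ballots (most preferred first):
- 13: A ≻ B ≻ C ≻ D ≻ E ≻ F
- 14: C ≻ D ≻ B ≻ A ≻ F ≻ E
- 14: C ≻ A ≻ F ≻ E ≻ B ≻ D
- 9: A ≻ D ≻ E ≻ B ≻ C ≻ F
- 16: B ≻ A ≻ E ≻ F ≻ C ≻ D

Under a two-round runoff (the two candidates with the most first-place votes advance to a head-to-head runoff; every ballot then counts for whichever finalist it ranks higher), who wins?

Round 1 first-place votes: A 22, B 16, C 28, D 0, E 0, F 0. C and A advance.
Runoff: C is ranked above A on 28 ballots, A above C on 38.

A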